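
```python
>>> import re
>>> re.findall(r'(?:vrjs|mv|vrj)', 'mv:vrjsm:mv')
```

The regex engine tests alternatives in the order written; an earlier branch that matches wins even if a later one would match more.
Walking the string: at [0:2] → 'mv'; at [3:7] → 'vrjs'; at [9:11] → 'mv'.
No capturing groups, so `findall` returns the 3 full match strings.

['mv', 'vrjs', 'mv']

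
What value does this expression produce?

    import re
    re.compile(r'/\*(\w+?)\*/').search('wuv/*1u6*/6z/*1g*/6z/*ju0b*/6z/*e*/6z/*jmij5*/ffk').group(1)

Unlike `match`, `search` isn't anchored — it looks for the pattern anywhere in the string.
The match spans [3:10] → '/*1u6*/'.
Captured: group 1 = '1u6'.

'1u6'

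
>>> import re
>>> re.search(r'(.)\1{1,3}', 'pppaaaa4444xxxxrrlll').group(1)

'p'

A backreference is literal: `\1` must see the identical characters the first group matched.
Unlike `match`, `search` isn't anchored — it looks for the pattern anywhere in the string.
The match spans [0:3] → 'ppp'.
Captured: group 1 = 'p'.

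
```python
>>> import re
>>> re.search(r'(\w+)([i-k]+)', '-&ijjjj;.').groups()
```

('ijjj', 'j')

This matches one or more of a word character (captured); then one or more of a character in [i-k] (captured).
`search` walks the string left to right and returns the first match it finds.
The match spans [2:7] → 'ijjjj'.
Captured: group 1 = 'ijjj', group 2 = 'j'.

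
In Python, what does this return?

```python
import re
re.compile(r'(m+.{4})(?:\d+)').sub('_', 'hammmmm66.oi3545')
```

This matches one or more of the literal 'm', then exactly 4 of any character (captured); then one or more of a digit (non-capturing group).
Matches: at [2:9] → 'mmmmm66'.
Every occurrence is swapped for '_'.

'ha_.oi3545'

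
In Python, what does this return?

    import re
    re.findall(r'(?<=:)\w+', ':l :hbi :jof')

Lookahead/lookbehind check context without consuming it, so the matched span excludes the asserted characters.
Matches: at [1:2] → 'l'; at [4:7] → 'hbi'; at [9:12] → 'jof'.
With no groups in the pattern, `findall` gives back each whole match — 3 here.

['l', 'hbi', 'jof']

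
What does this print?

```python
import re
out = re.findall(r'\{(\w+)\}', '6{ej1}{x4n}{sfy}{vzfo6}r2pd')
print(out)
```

['ej1', 'x4n', 'sfy', 'vzfo6']

Matches: at [1:6] match '{ej1}', group 1 = 'ej1'; at [6:11] match '{x4n}', group 1 = 'x4n'; at [11:16] match '{sfy}', group 1 = 'sfy'; at [16:23] match '{vzfo6}', group 1 = 'vzfo6'.
With a single group, `findall` returns only what that group captured — 4 items.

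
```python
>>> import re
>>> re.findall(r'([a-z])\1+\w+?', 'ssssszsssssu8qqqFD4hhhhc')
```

['s', 's', 'q', 'h']

After group 1 captures some text, `\1` only succeeds where that same text appears again.
Walking the string: at [0:6] match 'sssssz', group 1 = 's'; at [6:12] match 'sssssu', group 1 = 's'; at [13:17] match 'qqqF', group 1 = 'q'; at [19:24] match 'hhhhc', group 1 = 'h'.
With a single group, `findall` returns only what that group captured — 4 items.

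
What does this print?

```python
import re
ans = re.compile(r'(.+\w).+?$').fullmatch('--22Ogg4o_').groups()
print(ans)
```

('--22Ogg4o',)

The match spans [0:10] → '--22Ogg4o_'.
Captured: group 1 = '--22Ogg4o'.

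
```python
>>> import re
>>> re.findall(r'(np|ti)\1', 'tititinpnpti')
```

['ti', 'np']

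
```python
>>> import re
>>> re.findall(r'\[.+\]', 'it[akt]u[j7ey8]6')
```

Walking the string: at [2:15] → '[akt]u[j7ey8]'.
Since nothing is captured, `findall` lists the 1 matched substring directly.

['[akt]u[j7ey8]']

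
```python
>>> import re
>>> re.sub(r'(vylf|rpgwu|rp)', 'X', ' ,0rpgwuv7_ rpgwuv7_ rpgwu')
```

' ,0Xv7_ Xv7_ X'

Alternation tries branches left to right and keeps the first one that lets the overall match succeed at that position.
`sub` substitutes 'X' at each match site.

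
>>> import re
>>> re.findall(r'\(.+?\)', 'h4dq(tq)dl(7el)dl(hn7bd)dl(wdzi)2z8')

['(tq)', '(7el)', '(hn7bd)', '(wdzi)']

A `+?`/`*?`/`{m,n}?` starts at its minimum and grows only as far as needed for what follows to match.
Walking the string: at [4:8] → '(tq)'; at [10:15] → '(7el)'; at [17:24] → '(hn7bd)'; at [26:32] → '(wdzi)'.
No capturing groups, so `findall` returns the 4 full match strings.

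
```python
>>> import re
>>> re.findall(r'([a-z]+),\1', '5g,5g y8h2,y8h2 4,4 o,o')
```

`\1` is not a pattern — it's the concrete string captured by group 1, re-applied verbatim.
Walking the string: at [20:23] match 'o,o', group 1 = 'o'.
Because there's exactly one group, `findall` drops the full match and keeps group 1 from the one hit.

['o']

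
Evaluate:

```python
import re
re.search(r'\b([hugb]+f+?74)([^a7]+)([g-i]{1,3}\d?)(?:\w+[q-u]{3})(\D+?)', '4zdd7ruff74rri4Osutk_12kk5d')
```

None

This matches a word boundary (`\b`, zero-width); then one or more of one of [hugb], then one or more of the literal 'f' (lazy), then the literal '74' (captured); then one or more of any character except [a7] (captured); then 1 to 3 of a character in [g-i], then optionally a digit (captured); then one or more of a word character, then exactly 3 of a character in [q-u] (non-capturing group); then one or more of a non-digit (lazy) (captured).
Here no position works, so the call returns None.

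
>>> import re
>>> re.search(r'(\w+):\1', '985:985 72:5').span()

After group 1 captures some text, `\1` only succeeds where that same text appears again.
`re.search` tries every starting position until one works.
The match spans [0:7] → '985:985'.
Captured: group 1 = '985'.

(0, 7)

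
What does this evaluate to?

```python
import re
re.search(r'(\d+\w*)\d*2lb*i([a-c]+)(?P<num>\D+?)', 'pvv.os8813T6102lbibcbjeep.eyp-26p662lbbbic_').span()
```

The pattern matches one or more of a digit, then zero or more of a word character (captured); then zero or more of a digit, then the literal '2l'; then zero or more of a literal 'b', then the literal 'i'; then one or more of a character in [a-c] (captured); then one or more of a non-digit (lazy) (captured as 'num').
Lazy quantifiers expand one character at a time until the remainder of the pattern can match.
`re.search` scans for the first position where the pattern succeeds.
The match spans [6:22] → '8813T6102lbibcbj'.
Captured: group 1 = '8813T610', group 2 = 'bcb', group 3 = 'j'.

(6, 22)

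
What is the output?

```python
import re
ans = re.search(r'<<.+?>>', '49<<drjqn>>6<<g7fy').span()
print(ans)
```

(2, 11)

`re.search` tries every starting position until one works.
The match spans [2:11] → '<<drjqn>>'.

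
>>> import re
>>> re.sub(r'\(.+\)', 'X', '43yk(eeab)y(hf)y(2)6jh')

'43ykX6jh'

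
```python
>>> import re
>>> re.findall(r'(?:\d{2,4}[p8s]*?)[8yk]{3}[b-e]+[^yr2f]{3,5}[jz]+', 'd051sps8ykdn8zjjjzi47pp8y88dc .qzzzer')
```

The pattern matches 2 to 4 of a digit, then zero or more of one of [p8s] (lazy) (non-capturing group); then exactly 3 of one of [8yk], then one or more of a character in [b-e], then 3 to 5 of any character except [yr2f]; then one or more of one of [jz].
No capturing groups, so `findall` returns the 2 full match strings.

['051sps8ykdn8zjjjz', '47pp8y88dc .qzzz']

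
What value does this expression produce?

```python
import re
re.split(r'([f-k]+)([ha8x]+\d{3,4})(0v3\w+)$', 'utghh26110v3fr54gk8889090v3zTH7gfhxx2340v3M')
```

The group in the pattern means `split` returns the separators' captures alongside the pieces.

['ut', 'gh', 'h2611', '0v3fr54gk8889090v3zTH7gfhxx2340v3M', '']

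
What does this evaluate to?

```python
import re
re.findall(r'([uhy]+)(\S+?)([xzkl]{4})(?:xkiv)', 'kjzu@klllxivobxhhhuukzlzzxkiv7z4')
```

This matches one or more of one of [uhy] (captured); then one or more of a non-whitespace character (lazy) (captured); then exactly 4 of one of [xzkl] (captured); then a literal 'x', then the literal 'kiv' (non-capturing group).
`findall` packs the 3 group values into a tuple for every match.

[('u', '@klllxivobxhhhuuk', 'zlzz')]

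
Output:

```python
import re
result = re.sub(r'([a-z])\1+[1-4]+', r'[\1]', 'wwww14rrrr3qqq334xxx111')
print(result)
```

`\1` has to match the exact text group 1 already captured.
Matches: at [0:6] → 'wwww14'; at [6:11] → 'rrrr3'; at [11:17] → 'qqq334'; at [17:23] → 'xxx111'.
The replacement refers to a captured group, so each match is rewritten using its own captured text.

[w][r][q][x]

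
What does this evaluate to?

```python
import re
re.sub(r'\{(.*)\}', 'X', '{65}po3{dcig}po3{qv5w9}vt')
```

Every occurrence is swapped for 'X'.

'Xvt'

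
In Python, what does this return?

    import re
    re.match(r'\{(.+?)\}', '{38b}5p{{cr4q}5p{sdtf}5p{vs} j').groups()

('38b',)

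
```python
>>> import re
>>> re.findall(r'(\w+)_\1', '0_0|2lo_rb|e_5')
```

After group 1 captures some text, `\1` only succeeds where that same text appears again.
Walking the string: at [0:3] match '0_0', group 1 = '0'.
Because there's exactly one group, `findall` drops the full match and keeps group 1 from the one hit.

['0']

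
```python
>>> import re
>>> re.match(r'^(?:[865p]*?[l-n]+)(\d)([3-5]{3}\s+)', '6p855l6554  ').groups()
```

The pattern matches anchored at the start of the string; then zero or more of one of [865p] (lazy), then one or more of a character in [l-n] (non-capturing group); then a digit (captured); then exactly 3 of a character in [3-5], then one or more of whitespace (captured).
With `match`, the pattern is implicitly anchored at the beginning.
The match spans [0:12] → '6p855l6554  '.
Captured: group 1 = '6', group 2 = '554  '.

('6', '554  ')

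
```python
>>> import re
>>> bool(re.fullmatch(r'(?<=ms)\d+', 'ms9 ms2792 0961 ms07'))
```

False

The positive lookaround only admits positions where the adjacent text matches; those characters stay outside the span.
For `fullmatch`, every character of the input must be accounted for by the pattern.
Here the string isn't matched end-to-end, so the call returns None, and `bool(None)` is False.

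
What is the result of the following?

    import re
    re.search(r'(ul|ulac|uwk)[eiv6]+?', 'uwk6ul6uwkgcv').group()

'uwk6'

`re.search` scans for the first position where the pattern succeeds.
The match spans [0:4] → 'uwk6'.
Captured: group 1 = 'uwk'.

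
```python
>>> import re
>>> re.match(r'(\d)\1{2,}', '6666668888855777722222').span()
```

(0, 6)

After group 1 captures some text, `\1` only succeeds where that same text appears again.
`re.match` won't scan ahead — the pattern has to work from the very first character.
The match spans [0:6] → '666666'.
Captured: group 1 = '6'.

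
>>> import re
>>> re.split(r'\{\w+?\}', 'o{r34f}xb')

['o', 'xb']

Matches to split on: at [1:7] → '{r34f}'.
Splitting on the pattern gives 2 pieces.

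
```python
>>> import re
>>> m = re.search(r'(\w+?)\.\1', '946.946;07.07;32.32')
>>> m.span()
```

`\1` has to match the exact text group 1 already captured.
The match spans [0:7] → '946.946'.

(0, 7)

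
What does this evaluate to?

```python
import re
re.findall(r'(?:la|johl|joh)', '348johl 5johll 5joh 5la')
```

The regex engine tests alternatives in the order written; an earlier branch that matches wins even if a later one would match more.
With no groups in the pattern, `findall` gives back each whole match — 4 here.

['johl', 'johl', 'joh', 'la']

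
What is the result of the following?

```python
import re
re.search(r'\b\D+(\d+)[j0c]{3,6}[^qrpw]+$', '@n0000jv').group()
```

The pattern matches a word boundary (`\b`, zero-width); then one or more of a non-digit; then one or more of a digit (captured); then 3 to 6 of one of [j0c], then one or more of any character except [qrpw]; then anchored at the end.
`re.search` scans for the first position where the pattern succeeds.
The match spans [1:8] → 'n0000jv'.
Captured: group 1 = '00'.

'n0000jv'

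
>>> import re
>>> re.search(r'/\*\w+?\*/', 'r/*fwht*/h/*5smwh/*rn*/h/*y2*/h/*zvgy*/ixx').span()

The match spans [1:9] → '/*fwht*/'.

(1, 9)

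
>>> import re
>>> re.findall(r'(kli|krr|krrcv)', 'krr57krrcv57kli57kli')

['krr', 'krr', 'kli', 'kli']

The regex engine tests alternatives in the order written; an earlier branch that matches wins even if a later one would match more.
Walking the string: at [0:3] match 'krr', group 1 = 'krr'; at [5:8] match 'krr', group 1 = 'krr'; at [12:15] match 'kli', group 1 = 'kli'; at [17:20] match 'kli', group 1 = 'kli'.
`findall` collects group 1 from each match (4 total).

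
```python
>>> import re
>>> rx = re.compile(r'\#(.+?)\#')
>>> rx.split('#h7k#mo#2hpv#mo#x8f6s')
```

Matches to split on: at [0:5] → '#h7k#'; at [7:13] → '#2hpv#'.
The group in the pattern means `split` returns the separators' captures alongside the pieces.

['', 'h7k', 'mo', '2hpv', 'mo#x8f6s']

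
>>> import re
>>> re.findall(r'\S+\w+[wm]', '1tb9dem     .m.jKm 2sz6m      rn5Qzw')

The pattern matches one or more of a non-whitespace character, then one or more of a word character; then one of [wm].
Matches: at [0:7] → '1tb9dem'; at [12:18] → '.m.jKm'; at [19:24] → '2sz6m'; at [30:36] → 'rn5Qzw'.
No capturing groups, so `findall` returns the 4 full match strings.

['1tb9dem', '.m.jKm', '2sz6m', 'rn5Qzw']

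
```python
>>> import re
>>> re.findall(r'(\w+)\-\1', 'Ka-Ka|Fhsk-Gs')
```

['Ka']

A backreference is literal: `\1` must see the identical characters the first group matched.
Because there's exactly one group, `findall` drops the full match and keeps group 1 from the one hit.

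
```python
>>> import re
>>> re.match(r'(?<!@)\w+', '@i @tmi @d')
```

Because the assertion is negative and zero-width, positions next to the forbidden text are skipped.
`re.match` won't scan ahead — the pattern has to work from the very first character.
Here the string doesn't start with a match, so the call returns None.

None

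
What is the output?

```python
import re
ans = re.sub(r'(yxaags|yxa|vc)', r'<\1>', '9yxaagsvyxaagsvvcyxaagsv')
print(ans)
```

9<yxaags>v<yxaags>v<vc><yxaags>v

Branches in `(...|...)` are attempted left-to-right; the first branch that allows the whole pattern to succeed is taken.
Matches: at [1:7] → 'yxaags'; at [8:14] → 'yxaags'; at [15:17] → 'vc'; at [17:23] → 'yxaags'.
Each match is replaced using the text its own group 1 captured.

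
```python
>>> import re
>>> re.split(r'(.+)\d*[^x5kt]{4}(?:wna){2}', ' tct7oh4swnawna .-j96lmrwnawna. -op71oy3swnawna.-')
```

['', ' tct7oh4swnawna .-j96lmrwnawna. -op71', '.-']

The pattern matches one or more of any character (captured); then zero or more of a digit; then exactly 4 of any character except [x5kt], then the literal 'wna' repeated 2 times.
`re.split` interleaves the captured-group text with the surrounding fragments.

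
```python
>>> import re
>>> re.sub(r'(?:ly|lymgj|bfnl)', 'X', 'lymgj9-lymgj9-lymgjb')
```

Branches in `(...|...)` are attempted left-to-right; the first branch that allows the whole pattern to succeed is taken.
Matches: at [0:2] → 'ly'; at [7:9] → 'ly'; at [14:16] → 'ly'.
Every occurrence is swapped for 'X'.

'Xmgj9-Xmgj9-Xmgjb'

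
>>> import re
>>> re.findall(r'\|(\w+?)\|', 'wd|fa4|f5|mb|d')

Because there's exactly one group, `findall` drops the full match and keeps group 1 from each hit.

['fa4', 'mb']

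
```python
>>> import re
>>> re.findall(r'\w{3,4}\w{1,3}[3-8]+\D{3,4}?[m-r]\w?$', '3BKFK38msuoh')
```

['3BKFK38msuoh']

Pattern: 3 to 4 of a word character, then 1 to 3 of a word character, then one or more of a character in [3-8]; then 3 to 4 of a non-digit (lazy), then a character in [m-r]; then optionally a word character; then anchored at the end.
Scanning left to right: at [0:12] → '3BKFK38msuoh'.
`findall` yields the raw match text (1 of them) because the pattern has no groups.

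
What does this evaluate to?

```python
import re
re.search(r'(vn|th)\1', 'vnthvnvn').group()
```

'vnvn'

A backreference is literal: `\1` must see the identical characters the first group matched.
`re.search` scans for the first position where the pattern succeeds.
The match spans [4:8] → 'vnvn'.
Captured: group 1 = 'vn'.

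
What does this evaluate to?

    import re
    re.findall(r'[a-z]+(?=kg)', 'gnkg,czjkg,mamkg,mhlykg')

['gn', 'czj', 'mam', 'mhly']

The lookaround is zero-width — it requires the adjacent text to match without consuming it, so the asserted text isn't part of the match.
Matches: at [0:2] → 'gn'; at [5:8] → 'czj'; at [11:14] → 'mam'; at [17:21] → 'mhly'.
No capturing groups, so `findall` returns the 4 full match strings.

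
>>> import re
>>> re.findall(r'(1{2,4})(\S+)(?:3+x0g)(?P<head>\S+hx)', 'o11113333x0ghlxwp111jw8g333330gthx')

Pattern: 2 to 4 of a literal '1' (captured); then one or more of a non-whitespace character (captured); then one or more of a literal '3', then the literal 'x0g' (non-capturing group); then one or more of a non-whitespace character, then the literal 'hx' (captured as 'head').
Walking the string: at [1:34] match '11113333x0ghlxwp111jw8g333330gthx', groups = ('1111', '333', 'hlxwp111jw8g333330gthx').
Multiple groups make `findall` return tuples — one 3-tuple for the one match.

[('1111', '333', 'hlxwp111jw8g333330gthx')]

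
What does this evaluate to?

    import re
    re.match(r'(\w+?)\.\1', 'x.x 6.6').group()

'x.x'

A backreference is literal: `\1` must see the identical characters the first group matched.
`re.match` only tries the pattern at the start of the string.
The match spans [0:3] → 'x.x'.
Captured: group 1 = 'x'.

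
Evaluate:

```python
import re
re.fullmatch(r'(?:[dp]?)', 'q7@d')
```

None

This matches optionally one of [dp] (non-capturing group).
`fullmatch` succeeds only if the pattern covers the string from start to end.
Here the pattern can't cover the whole string, so the call returns None.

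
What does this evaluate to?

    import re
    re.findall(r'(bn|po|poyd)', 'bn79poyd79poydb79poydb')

['bn', 'po', 'po', 'po']

Branches in `(...|...)` are attempted left-to-right; the first branch that allows the whole pattern to succeed is taken.
Because there's exactly one group, `findall` drops the full match and keeps group 1 from each hit.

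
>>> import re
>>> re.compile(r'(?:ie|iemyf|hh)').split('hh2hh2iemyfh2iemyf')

The regex engine tests alternatives in the order written; an earlier branch that matches wins even if a later one would match more.
The string is cut at each match, leaving 5 pieces.

['', '2', '2', 'myfh2', 'myf']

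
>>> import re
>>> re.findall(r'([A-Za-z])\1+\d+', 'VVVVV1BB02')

['V', 'B']

`\1` has to match the exact text group 1 already captured.
Scanning left to right: at [0:6] match 'VVVVV1', group 1 = 'V'; at [6:10] match 'BB02', group 1 = 'B'.
One capturing group, so `findall` returns just the captured substring from each match — 2 in all.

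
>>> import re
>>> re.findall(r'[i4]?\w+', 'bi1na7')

['bi1na7']

The pattern matches optionally one of [i4]; then one or more of a word character.
Scanning left to right: at [0:6] → 'bi1na7'.
Since nothing is captured, `findall` lists the 1 matched substring directly.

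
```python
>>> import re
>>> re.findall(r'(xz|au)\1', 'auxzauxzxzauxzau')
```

The backreference `\1` re-matches whatever the first group consumed, character for character.
With a single group, `findall` returns only what that group captured — 1 item.

['xz']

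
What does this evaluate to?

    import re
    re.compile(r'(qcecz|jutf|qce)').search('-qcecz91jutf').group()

Alternation isn't longest-match — the leftmost alternative that fits at this position is chosen.
The match spans [1:6] → 'qcecz'.

'qcecz'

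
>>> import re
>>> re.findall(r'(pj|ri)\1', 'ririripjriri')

`\1` is not a pattern — it's the concrete string captured by group 1, re-applied verbatim.
Because there's exactly one group, `findall` drops the full match and keeps group 1 from each hit.

['ri', 'ri']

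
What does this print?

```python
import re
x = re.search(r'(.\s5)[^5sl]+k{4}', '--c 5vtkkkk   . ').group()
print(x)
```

Pattern: any character, then whitespace, then the literal '5' (captured); then one or more of any character except [5sl], then exactly 4 of the literal 'k'.
`re.search` scans for the first position where the pattern succeeds.
The match spans [2:11] → 'c 5vtkkkk'.
Captured: group 1 = 'c 5'.

c 5vtkkkk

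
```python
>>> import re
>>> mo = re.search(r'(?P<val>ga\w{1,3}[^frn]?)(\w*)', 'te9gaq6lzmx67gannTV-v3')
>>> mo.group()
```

This matches the literal 'ga', then 1 to 3 of a word character, then optionally any character except [frn] (captured as 'val'); then zero or more of a word character (captured).
`search` walks the string left to right and returns the first match it finds.
The match spans [3:19] → 'gaq6lzmx67gannTV'.
Captured: group 1 = 'gaq6lz', group 2 = 'mx67gannTV'.

'gaq6lzmx67gannTV'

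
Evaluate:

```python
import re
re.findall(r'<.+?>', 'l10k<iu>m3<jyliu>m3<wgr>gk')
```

Lazy quantifiers expand one character at a time until the remainder of the pattern can match.
Matches: at [4:8] → '<iu>'; at [10:17] → '<jyliu>'; at [19:24] → '<wgr>'.
Since nothing is captured, `findall` lists the 3 matched substrings directly.

['<iu>', '<jyliu>', '<wgr>']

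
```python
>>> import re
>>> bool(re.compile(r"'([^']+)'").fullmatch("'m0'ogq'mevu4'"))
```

False

For `fullmatch`, every character of the input must be accounted for by the pattern.
Here there's no way to consume every character, so the call returns None, and `bool(None)` is False.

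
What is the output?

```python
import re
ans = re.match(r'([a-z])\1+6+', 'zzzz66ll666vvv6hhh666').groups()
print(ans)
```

('z',)

A backreference is literal: `\1` must see the identical characters the first group matched.
`re.match` won't scan ahead — the pattern has to work from the very first character.
The match spans [0:6] → 'zzzz66'.
Captured: group 1 = 'z'.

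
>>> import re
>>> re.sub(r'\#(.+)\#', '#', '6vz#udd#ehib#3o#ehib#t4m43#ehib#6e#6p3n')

'6vz#6p3n'

Every occurrence is swapped for '#'.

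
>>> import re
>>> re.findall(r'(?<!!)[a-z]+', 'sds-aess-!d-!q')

The negative lookahead/lookbehind blocks any match where the forbidden context is present.
Scanning left to right: at [0:3] → 'sds'; at [4:8] → 'aess'.
No capturing groups, so `findall` returns the 2 full match strings.

['sds', 'aess']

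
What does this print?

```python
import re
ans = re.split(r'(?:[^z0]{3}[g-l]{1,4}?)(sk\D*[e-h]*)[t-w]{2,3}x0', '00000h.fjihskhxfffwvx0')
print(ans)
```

['00000', 'skhxfff', '']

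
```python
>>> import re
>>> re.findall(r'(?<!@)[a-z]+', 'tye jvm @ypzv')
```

A negative assertion filters positions out without eating any characters.
Walking the string: at [0:3] → 'tye'; at [4:7] → 'jvm'; at [10:13] → 'pzv'.
Since nothing is captured, `findall` lists the 3 matched substrings directly.

['tye', 'jvm', 'pzv']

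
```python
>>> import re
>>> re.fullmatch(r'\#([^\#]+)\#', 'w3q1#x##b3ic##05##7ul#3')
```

None

`fullmatch` succeeds only if the pattern covers the string from start to end.
Here the string isn't matched end-to-end, so the call returns None.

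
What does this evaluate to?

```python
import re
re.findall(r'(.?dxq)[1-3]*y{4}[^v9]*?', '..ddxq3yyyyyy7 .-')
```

['ddxq']

The pattern matches optionally any character, then the literal 'dx', then a literal 'q' (captured); then zero or more of a character in [1-3], then exactly 4 of a literal 'y', then zero or more of any character except [v9] (lazy).
Because there's exactly one group, `findall` drops the full match and keeps group 1 from the one hit.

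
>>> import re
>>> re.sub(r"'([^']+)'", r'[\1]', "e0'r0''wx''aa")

Matches: at [2:6] → "'r0'"; at [6:10] → "'wx'".
Each match is replaced using the text its own group 1 captured.

"e0[r0][wx]'aa"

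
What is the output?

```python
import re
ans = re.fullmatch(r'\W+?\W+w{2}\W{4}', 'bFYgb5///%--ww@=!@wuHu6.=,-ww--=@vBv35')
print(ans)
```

None

`re.fullmatch` is like wrapping the pattern in `^…$` (in single-line mode).
Here the string isn't matched end-to-end, so the call returns None.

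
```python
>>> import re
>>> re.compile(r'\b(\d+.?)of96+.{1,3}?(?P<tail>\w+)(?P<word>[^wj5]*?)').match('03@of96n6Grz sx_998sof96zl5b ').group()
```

Pattern: a word boundary (`\b`, zero-width); then one or more of a digit, then optionally any character (captured); then the literal 'of9', then one or more of a literal '6', then 1 to 3 of any character (lazy); then one or more of a word character (captured as 'tail'); then zero or more of any character except [wj5] (lazy) (captured as 'word').
Lazy quantifiers expand one character at a time until the remainder of the pattern can match.
`match` is anchored at position 0; if the pattern doesn't fit there, it returns None.
The match spans [0:12] → '03@of96n6Grz'.
Captured: group 1 = '03@', group 2 = '6Grz', group 3 = ''.

'03@of96n6Grz'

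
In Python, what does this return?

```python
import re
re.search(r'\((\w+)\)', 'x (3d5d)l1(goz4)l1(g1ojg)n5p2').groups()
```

('3d5d',)

The match spans [2:8] → '(3d5d)'.
Captured: group 1 = '3d5d'.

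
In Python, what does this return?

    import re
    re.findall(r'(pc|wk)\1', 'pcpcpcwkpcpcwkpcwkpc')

['pc', 'pc']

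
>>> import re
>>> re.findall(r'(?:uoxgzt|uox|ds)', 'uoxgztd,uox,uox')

['uoxgzt', 'uox', 'uox']

Alternation isn't longest-match — the leftmost alternative that fits at this position is chosen.
Scanning left to right: at [0:6] → 'uoxgzt'; at [8:11] → 'uox'; at [12:15] → 'uox'.
`findall` yields the raw match text (3 of them) because the pattern has no groups.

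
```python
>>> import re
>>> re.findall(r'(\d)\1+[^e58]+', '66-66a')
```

['6']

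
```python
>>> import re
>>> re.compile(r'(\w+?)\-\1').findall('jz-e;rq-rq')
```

`\1` is not a pattern — it's the concrete string captured by group 1, re-applied verbatim.
With a single group, `findall` returns only what that group captured — 1 item.

['rq']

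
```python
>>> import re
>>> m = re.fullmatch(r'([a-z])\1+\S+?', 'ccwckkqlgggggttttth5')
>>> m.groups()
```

('c',)

After group 1 captures some text, `\1` only succeeds where that same text appears again.
For `fullmatch`, every character of the input must be accounted for by the pattern.
The match spans [0:20] → 'ccwckkqlgggggttttth5'.
Captured: group 1 = 'c'.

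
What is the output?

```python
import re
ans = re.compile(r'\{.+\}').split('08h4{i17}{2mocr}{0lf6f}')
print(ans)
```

Matches to split on: at [4:23] → '{i17}{2mocr}{0lf6f}'.
The string is cut at each match, leaving 2 pieces.

['08h4', '']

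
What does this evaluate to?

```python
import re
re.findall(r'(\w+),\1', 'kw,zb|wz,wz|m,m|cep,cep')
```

['wz', 'm', 'cep']

`\1` is not a pattern — it's the concrete string captured by group 1, re-applied verbatim.
Matches: at [6:11] match 'wz,wz', group 1 = 'wz'; at [12:15] match 'm,m', group 1 = 'm'; at [16:23] match 'cep,cep', group 1 = 'cep'.
One capturing group, so `findall` returns just the captured substring from each match — 3 in all.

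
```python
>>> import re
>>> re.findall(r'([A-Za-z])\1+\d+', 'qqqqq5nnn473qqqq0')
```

['q', 'n', 'q']

After group 1 captures some text, `\1` only succeeds where that same text appears again.
`findall` collects group 1 from each match (3 total).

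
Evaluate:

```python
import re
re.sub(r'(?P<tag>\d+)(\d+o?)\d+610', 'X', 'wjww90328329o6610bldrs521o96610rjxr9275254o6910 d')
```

'wjwwXbldrsXrjxr9275254o6910 d'

Pattern: one or more of a digit (captured as 'tag'); then one or more of a digit, then optionally the literal 'o' (captured); then one or more of a digit, then the literal '610'.
`sub` substitutes 'X' at each match site.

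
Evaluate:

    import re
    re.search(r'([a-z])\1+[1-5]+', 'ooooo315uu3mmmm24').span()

(0, 8)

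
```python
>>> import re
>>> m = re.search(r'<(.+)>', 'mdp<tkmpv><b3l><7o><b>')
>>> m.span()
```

(3, 22)

The match spans [3:22] → '<tkmpv><b3l><7o><b>'.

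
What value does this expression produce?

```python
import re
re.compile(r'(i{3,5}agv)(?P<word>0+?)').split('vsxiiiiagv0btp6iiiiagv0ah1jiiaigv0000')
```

['vsx', 'iiiiagv', '0', 'btp6', 'iiiiagv', '0', 'ah1jiiaigv0000']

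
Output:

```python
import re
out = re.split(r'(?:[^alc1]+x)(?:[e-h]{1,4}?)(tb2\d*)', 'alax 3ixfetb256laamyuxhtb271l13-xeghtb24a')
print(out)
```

['ala', 'tb256', 'laa', 'tb271', 'l1', 'tb24', 'a']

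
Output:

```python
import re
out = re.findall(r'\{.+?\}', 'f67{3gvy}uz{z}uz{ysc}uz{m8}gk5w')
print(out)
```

Scanning left to right: at [3:9] → '{3gvy}'; at [11:14] → '{z}'; at [16:21] → '{ysc}'; at [23:27] → '{m8}'.
`findall` yields the raw match text (4 of them) because the pattern has no groups.

['{3gvy}', '{z}', '{ysc}', '{m8}']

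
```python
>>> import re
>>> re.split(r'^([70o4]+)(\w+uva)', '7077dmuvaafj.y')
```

['', '7077', 'dmuva', 'afj.y']

Pattern: anchored at the start of the string; then one or more of one of [70o4] (captured); then one or more of a word character, then the literal 'uva' (captured).
Matches to split on: at [0:9] → '7077dmuva'.
Because the pattern has a capturing group, `split` also inserts each captured text between the pieces.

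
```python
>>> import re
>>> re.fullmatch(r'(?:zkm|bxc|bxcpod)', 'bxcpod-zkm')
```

None

`re.fullmatch` is like wrapping the pattern in `^…$` (in single-line mode).
Here the string isn't matched end-to-end, so the call returns None.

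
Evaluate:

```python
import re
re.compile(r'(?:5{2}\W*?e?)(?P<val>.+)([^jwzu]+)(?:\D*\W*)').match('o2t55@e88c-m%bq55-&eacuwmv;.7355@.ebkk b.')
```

None

Pattern: exactly 2 of a literal '5', then zero or more of a non-word character (lazy), then optionally the literal 'e' (non-capturing group); then one or more of any character (captured as 'val'); then one or more of any character except [jwzu] (captured); then zero or more of a non-digit, then zero or more of a non-word character (non-capturing group).
`re.match` only tries the pattern at the start of the string.
Here position 0 doesn't satisfy it, so the call returns None.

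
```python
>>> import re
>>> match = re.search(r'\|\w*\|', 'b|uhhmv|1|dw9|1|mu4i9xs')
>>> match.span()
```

(1, 8)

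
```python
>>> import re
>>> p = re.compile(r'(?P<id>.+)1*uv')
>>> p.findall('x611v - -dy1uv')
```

Pattern: one or more of any character (captured as 'id'); then zero or more of the literal '1', then the literal 'uv'.
Scanning left to right: at [0:14] match 'x611v - -dy1uv', group 1 = 'x611v - -dy1'.
Because there's exactly one group, `findall` drops the full match and keeps group 1 from the one hit.

['x611v - -dy1']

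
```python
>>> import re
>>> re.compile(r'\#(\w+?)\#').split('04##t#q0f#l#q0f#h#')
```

['04#', 't', 'q0f', 'l', 'q0f', 'h', '']

`re.split` interleaves the captured-group text with the surrounding fragments.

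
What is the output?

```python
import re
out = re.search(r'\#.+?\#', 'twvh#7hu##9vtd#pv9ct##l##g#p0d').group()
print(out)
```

#7hu#

The match spans [4:9] → '#7hu#'.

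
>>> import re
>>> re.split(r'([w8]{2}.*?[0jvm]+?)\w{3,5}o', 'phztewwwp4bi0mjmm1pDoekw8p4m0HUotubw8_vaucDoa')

Pattern: exactly 2 of one of [w8], then zero or more of any character (lazy), then one or more of one of [0jvm] (lazy) (captured); then 3 to 5 of a word character, then a literal 'o'.
A non-greedy quantifier consumes as few characters as it can — just enough that the remainder of the pattern still matches from where it stops; whatever follows it matches normally.
Matches to split on: at [5:21] → 'wwwp4bi0mjmm1pDo'; at [23:32] → 'w8p4m0HUo'; at [35:44] → 'w8_vaucDo'.
`re.split` interleaves the captured-group text with the surrounding fragments.

['phzte', 'wwwp4bi0mj', 'ek', 'w8p4m', 'tub', 'w8_v', 'a']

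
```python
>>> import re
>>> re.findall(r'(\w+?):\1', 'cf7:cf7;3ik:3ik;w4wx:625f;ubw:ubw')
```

`\1` has to match the exact text group 1 already captured.
Scanning left to right: at [0:7] match 'cf7:cf7', group 1 = 'cf7'; at [8:15] match '3ik:3ik', group 1 = '3ik'; at [26:33] match 'ubw:ubw', group 1 = 'ubw'.
`findall` collects group 1 from each match (3 total).

['cf7', '3ik', 'ubw']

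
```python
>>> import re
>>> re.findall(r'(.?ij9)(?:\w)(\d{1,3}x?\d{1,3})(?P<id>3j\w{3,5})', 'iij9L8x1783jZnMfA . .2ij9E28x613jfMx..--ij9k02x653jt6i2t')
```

This matches optionally any character, then a literal 'i', then the literal 'j9' (captured); then a word character (non-capturing group); then 1 to 3 of a digit, then optionally the literal 'x', then 1 to 3 of a digit (captured); then the literal '3j', then 3 to 5 of a word character (captured as 'id').
Walking the string: at [0:17] match 'iij9L8x1783jZnMfA', groups = ('iij9', '8x178', '3jZnMfA'); at [21:36] match '2ij9E28x613jfMx', groups = ('2ij9', '28x61', '3jfMx'); at [39:56] match '-ij9k02x653jt6i2t', groups = ('-ij9', '02x65', '3jt6i2t').
`findall` packs the 3 group values into a tuple for every match.

[('iij9', '8x178', '3jZnMfA'), ('2ij9', '28x61', '3jfMx'), ('-ij9', '02x65', '3jt6i2t')]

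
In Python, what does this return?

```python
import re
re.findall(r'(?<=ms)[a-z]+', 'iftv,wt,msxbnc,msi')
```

['xbnc', 'i']

The `(?=…)`/`(?<=…)` assertion just peeks at neighbouring text; it doesn't advance the match position.
`findall` yields the raw match text (2 of them) because the pattern has no groups.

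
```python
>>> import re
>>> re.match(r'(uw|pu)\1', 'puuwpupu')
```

`\1` has to match the exact text group 1 already captured.
`re.match` only tries the pattern at the start of the string.
Here position 0 doesn't satisfy it, so the call returns None.

None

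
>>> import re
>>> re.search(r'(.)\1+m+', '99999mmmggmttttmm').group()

'99999mmm'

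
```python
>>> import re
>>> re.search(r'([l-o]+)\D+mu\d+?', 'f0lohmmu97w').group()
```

This matches one or more of a character in [l-o] (captured); then one or more of a non-digit, then the literal 'mu'; then one or more of a digit (lazy).
`re.search` scans for the first position where the pattern succeeds.
The match spans [2:9] → 'lohmmu9'.
Captured: group 1 = 'lo'.

'lohmmu9'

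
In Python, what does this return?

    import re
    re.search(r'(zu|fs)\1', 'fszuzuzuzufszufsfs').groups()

('zu',)

The match spans [2:6] → 'zuzu'.
Captured: group 1 = 'zu'.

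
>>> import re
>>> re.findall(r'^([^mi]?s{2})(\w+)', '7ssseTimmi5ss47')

[('7ss', 'seTimmi5ss47')]

The pattern matches anchored at the start of the string; then optionally any character except [mi], then exactly 2 of the literal 's' (captured); then one or more of a word character (captured).
Multiple groups make `findall` return tuples — one 2-tuple for the one match.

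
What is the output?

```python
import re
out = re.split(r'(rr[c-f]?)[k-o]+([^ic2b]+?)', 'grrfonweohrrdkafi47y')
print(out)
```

['g', 'rrf', 'w', 'eoh', 'rrd', 'a', 'fi47y']

With the lazy modifier that quantifier settles for the fewest repetitions that let the rest of the pattern succeed (the atoms after it are unaffected and can still be greedy).
Because the pattern has a capturing group, `split` also inserts each captured text between the pieces.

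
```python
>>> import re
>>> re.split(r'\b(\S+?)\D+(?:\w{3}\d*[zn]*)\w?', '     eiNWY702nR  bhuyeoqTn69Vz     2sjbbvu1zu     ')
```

['     ', 'e', '  ', 'b', '     ', '2', '     ']

`re.split` interleaves the captured-group text with the surrounding fragments.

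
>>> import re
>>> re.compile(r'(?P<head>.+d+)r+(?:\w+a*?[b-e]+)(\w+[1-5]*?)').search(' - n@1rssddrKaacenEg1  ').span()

This matches one or more of any character, then one or more of the literal 'd' (captured as 'head'); then one or more of a literal 'r'; then one or more of a word character, then zero or more of the literal 'a' (lazy), then one or more of a character in [b-e] (non-capturing group); then one or more of a word character, then zero or more of a character in [1-5] (lazy) (captured).
`re.search` scans for the first position where the pattern succeeds.
The match spans [0:21] → ' - n@1rssddrKaacenEg1'.
Captured: group 1 = ' - n@1rssdd', group 2 = 'nEg1'.

(0, 21)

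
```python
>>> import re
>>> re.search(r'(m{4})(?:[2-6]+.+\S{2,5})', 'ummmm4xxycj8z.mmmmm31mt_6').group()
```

The match spans [1:25] → 'mmmm4xxycj8z.mmmmm31mt_6'.

'mmmm4xxycj8z.mmmmm31mt_6'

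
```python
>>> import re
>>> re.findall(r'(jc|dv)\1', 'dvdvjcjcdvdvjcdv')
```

['dv', 'jc', 'dv']

`\1` is not a pattern — it's the concrete string captured by group 1, re-applied verbatim.
Because there's exactly one group, `findall` drops the full match and keeps group 1 from each hit.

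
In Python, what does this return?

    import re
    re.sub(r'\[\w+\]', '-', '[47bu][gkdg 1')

Matches: at [0:6] → '[47bu]'.
Each match is replaced by '-'.

'-[gkdg 1'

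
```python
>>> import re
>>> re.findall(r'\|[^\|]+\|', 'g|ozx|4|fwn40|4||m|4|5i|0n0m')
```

Scanning left to right: at [1:6] → '|ozx|'; at [7:14] → '|fwn40|'; at [16:19] → '|m|'; at [20:24] → '|5i|'.
With no groups in the pattern, `findall` gives back each whole match — 4 here.

['|ozx|', '|fwn40|', '|m|', '|5i|']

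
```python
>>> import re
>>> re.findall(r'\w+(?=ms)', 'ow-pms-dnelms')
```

['p', 'dnel']

Because the assertion is zero-width, the text it checks is not consumed and won't appear in the result.
`findall` yields the raw match text (2 of them) because the pattern has no groups.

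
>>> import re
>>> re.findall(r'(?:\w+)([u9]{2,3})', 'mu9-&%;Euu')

['u9', 'uu']

One capturing group, so `findall` returns just the captured substring from each match — 2 in all.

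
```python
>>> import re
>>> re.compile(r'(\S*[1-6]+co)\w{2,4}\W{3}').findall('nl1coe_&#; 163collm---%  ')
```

Pattern: zero or more of a non-whitespace character, then one or more of a character in [1-6], then the literal 'co' (captured); then 2 to 4 of a word character; then exactly 3 of a non-word character.
Scanning left to right: at [0:10] match 'nl1coe_&#;', group 1 = 'nl1co'; at [11:22] match '163collm---', group 1 = '163co'.
`findall` collects group 1 from each match (2 total).

['nl1co', '163co']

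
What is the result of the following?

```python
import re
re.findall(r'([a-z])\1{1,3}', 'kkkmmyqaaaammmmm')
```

A backreference is literal: `\1` must see the identical characters the first group matched.
Matches: at [0:3] match 'kkk', group 1 = 'k'; at [3:5] match 'mm', group 1 = 'm'; at [7:11] match 'aaaa', group 1 = 'a'; at [11:15] match 'mmmm', group 1 = 'm'.
One capturing group, so `findall` returns just the captured substring from each match — 4 in all.

['k', 'm', 'a', 'm']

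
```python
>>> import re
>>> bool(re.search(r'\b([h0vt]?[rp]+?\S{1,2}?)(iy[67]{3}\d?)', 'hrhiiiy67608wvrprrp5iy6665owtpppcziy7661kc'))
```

Pattern: a word boundary (`\b`, zero-width); then optionally one of [h0vt], then one or more of one of [rp] (lazy), then 1 to 2 of a non-whitespace character (lazy) (captured); then the literal 'iy', then exactly 3 of one of [67], then optionally a digit (captured).
Here nothing in the string fits, so the call returns None, and `bool(None)` is False.

False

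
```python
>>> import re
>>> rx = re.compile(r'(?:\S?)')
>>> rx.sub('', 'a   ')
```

The pattern matches optionally a non-whitespace character (non-capturing group).
`sub` substitutes '' at each match site.

'   '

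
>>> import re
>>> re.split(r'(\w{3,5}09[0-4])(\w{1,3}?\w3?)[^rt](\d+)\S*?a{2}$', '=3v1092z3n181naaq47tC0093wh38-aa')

['=', '3v1092', 'z3', '181', '']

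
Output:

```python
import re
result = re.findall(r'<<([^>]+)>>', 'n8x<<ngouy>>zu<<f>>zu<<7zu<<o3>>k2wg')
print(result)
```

With a single group, `findall` returns only what that group captured — 3 items.

['ngouy', 'f', '7zu<<o3']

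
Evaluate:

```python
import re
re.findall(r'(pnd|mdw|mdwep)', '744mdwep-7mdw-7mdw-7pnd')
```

Branches in `(...|...)` are attempted left-to-right; the first branch that allows the whole pattern to succeed is taken.
Matches: at [3:6] match 'mdw', group 1 = 'mdw'; at [10:13] match 'mdw', group 1 = 'mdw'; at [15:18] match 'mdw', group 1 = 'mdw'; at [20:23] match 'pnd', group 1 = 'pnd'.
One capturing group, so `findall` returns just the captured substring from each match — 4 in all.

['mdw', 'mdw', 'mdw', 'pnd']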